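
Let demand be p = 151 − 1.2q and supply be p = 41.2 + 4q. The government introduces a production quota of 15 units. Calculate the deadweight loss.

Competitive equilibrium: 151 − 1.2q = 41.2 + 4q → q* = 21.1154, p* = 125.6615.
At q = 15: demand price = 151 − 1.2·15 = 133; supply price = 41.2 + 4·15 = 101.2.
Δq = 21.1154 − 15 = 6.1154; wedge = 133 − 101.2 = 31.8.
The triangle = ½ × 6.1154 × 31.8 = 97.23.

97.23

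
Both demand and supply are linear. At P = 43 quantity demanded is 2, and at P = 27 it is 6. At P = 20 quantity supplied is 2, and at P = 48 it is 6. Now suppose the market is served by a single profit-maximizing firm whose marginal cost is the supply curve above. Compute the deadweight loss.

6.55

Demand slope = (27 − 43)/(6 − 2) = −4, so P = 51 − 4Q.
Supply slope = (48 − 20)/(6 − 2) = 7, so P = 6 + 7Q.
Competitive equilibrium: 51 − 4Q = 6 + 7Q → Q* = 4.0909, P* = 34.6364.
Marginal revenue: MR = 51 − 8Q. Set MR = MC: 51 − 8Q = 6 + 7Q → Q_m = 3.
Price P_m = 51 − 4·3 = 39; MC(Q_m) = 6 + 7·3 = 27.
Competitive Q* = 4.0909, so ΔQ = 1.0909; wedge = 39 − 27 = 12.
Deadweight loss = ½ × 1.0909 × 12 = 6.55.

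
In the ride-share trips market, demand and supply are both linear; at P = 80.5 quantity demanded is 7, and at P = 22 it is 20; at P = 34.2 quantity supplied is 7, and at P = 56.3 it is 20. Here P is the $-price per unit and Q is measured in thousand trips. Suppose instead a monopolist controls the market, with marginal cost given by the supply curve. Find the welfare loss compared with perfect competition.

Demand slope = (22 − 80.5)/(20 − 7) = −4.5, so P = 112 − 4.5Q.
Supply slope = (56.3 − 34.2)/(20 − 7) = 1.7, so P = 22.3 + 1.7Q.
Competitive equilibrium: 112 − 4.5Q = 22.3 + 1.7Q → Q* = 14.4677, P* = 46.8952.
Marginal revenue: MR = 112 − 9Q. Set MR = MC: 112 − 9Q = 22.3 + 1.7Q → Q_m = 8.3832.
Price P_m = 112 − 4.5·8.3832 = 74.2756; MC(Q_m) = 22.3 + 1.7·8.3832 = 36.5514.
Competitive Q* = 14.4677, so ΔQ = 6.0845; wedge = 74.2756 − 36.5514 = 37.7242.
Deadweight loss = ½ × 6.0845 × 37.7242 = $114.77 thousand.

$114.77 thousand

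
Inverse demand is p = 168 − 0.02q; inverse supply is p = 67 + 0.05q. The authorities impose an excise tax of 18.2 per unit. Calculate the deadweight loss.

Competitive equilibrium: 168 − 0.02q = 67 + 0.05q → q* = 1442.8571, p* = 139.1429.
With the tax, the buyer price exceeds the seller price by 18.2: (168 − 0.02q) − (67 + 0.05q) = 18.2 → q' = 1182.8571.
Δq = 1442.8571 − 1182.8571 = 260; the wedge equals the tax, 18.2.
DWL = ½ × 260 × 18.2 = 2366.

2366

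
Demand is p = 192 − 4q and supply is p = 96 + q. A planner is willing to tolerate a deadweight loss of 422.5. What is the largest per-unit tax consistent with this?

Competitive equilibrium: 192 − 4q = 96 + q → q* = 19.2, p* = 115.2.
A tax t gives Δq = t/5 and wedge t, so DWL = t²/10.
t²/10 = 422.5 → t² = 4225 → t = 65.

65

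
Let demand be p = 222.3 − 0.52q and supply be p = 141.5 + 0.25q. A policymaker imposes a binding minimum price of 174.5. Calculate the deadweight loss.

65.19

Competitive equilibrium: 222.3 − 0.52q = 141.5 + 0.25q → q* = 104.93506, p* = 167.73377.
At the floor p = 174.5, quantity demanded = (222.3 − 174.5)/0.52 = 91.92308.
Sellers' marginal cost at q' = 91.92308: 141.5 + 0.25·91.92308 = 164.48077.
Δq = 104.93506 − 91.92308 = 13.01198; wedge = 174.5 − 164.48077 = 10.01923.
Welfare loss = ½ × 13.01198 × 10.01923 = 65.19.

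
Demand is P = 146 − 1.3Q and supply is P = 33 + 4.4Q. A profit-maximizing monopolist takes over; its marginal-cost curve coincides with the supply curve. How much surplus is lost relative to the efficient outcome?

38.63

Competitive equilibrium: 146 − 1.3Q = 33 + 4.4Q → Q* = 19.8246, P* = 120.2281.
Marginal revenue: MR = 146 − 2.6Q. Set MR = MC: 146 − 2.6Q = 33 + 4.4Q → Q_m = 16.1429.
Price P_m = 146 − 1.3·16.1429 = 125.0142; MC(Q_m) = 33 + 4.4·16.1429 = 104.0288.
Competitive Q* = 19.8246, so ΔQ = 3.6817; wedge = 125.0142 − 104.0288 = 20.9854.
Welfare loss = ½ × 3.6817 × 20.9854 = 38.63.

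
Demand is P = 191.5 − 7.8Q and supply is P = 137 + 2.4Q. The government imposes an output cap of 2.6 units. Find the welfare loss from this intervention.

38.38

Competitive equilibrium: 191.5 − 7.8Q = 137 + 2.4Q → Q* = 5.3431, P* = 149.8235.
At Q = 2.6: demand price = 191.5 − 7.8·2.6 = 171.22; supply price = 137 + 2.4·2.6 = 143.24.
ΔQ = 5.3431 − 2.6 = 2.7431; wedge = 171.22 − 143.24 = 27.98.
The triangle = ½ × 2.7431 × 27.98 = 38.38.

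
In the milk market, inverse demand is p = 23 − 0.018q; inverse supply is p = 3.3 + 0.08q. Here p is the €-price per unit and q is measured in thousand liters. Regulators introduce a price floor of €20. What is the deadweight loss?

Competitive equilibrium: 23 − 0.018q = 3.3 + 0.08q → q* = 201.0204, p* = 19.3816.
At the floor p = 20, quantity demanded = (23 − 20)/0.018 = 166.6667.
Sellers' marginal cost at q' = 166.6667: 3.3 + 0.08·166.6667 = 16.6333.
Δq = 201.0204 − 166.6667 = 34.3537; wedge = 20 − 16.6333 = 3.3667.
DWL = ½ × 34.3537 × 3.3667 = €57.83 thousand.

€57.83 thousand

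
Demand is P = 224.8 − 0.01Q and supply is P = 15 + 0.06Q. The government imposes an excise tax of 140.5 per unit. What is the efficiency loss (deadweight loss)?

Competitive equilibrium: 224.8 − 0.01Q = 15 + 0.06Q → Q* = 2997.1429, P* = 194.8286.
With the tax, the buyer price exceeds the seller price by 140.5: (224.8 − 0.01Q) − (15 + 0.06Q) = 140.5 → Q' = 990.
ΔQ = 2997.1429 − 990 = 2007.1429; the wedge equals the tax, 140.5.
DWL = ½ × 2007.1429 × 140.5 = 141001.79.

141001.79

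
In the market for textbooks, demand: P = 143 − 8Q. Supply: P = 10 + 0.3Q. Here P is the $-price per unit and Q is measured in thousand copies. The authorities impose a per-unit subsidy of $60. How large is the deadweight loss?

$216.87 thousand

Competitive equilibrium: 143 − 8Q = 10 + 0.3Q → Q* = 16.0241, P* = 14.8072.
The subsidy lowers effective supply by 60: P = 0.3Q − 50.
New quantity: 143 − 8Q = 0.3Q − 50 → Q' = 23.253.
Overproduction ΔQ = 23.253 − 16.0241 = 7.2289; wedge = subsidy = 60.
Deadweight loss = ½ × 7.2289 × 60 = $216.87 thousand.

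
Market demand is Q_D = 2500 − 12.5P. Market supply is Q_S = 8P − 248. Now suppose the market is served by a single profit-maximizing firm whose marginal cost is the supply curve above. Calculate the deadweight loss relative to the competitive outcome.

5488.83

In inverse form: demand P = 200 − 0.08Q, supply P = 31 + 0.125Q.
Competitive equilibrium: 200 − 0.08Q = 31 + 0.125Q → Q* = 824.3902, P* = 134.0488.
Marginal revenue: MR = 200 − 0.16Q. Set MR = MC: 200 − 0.16Q = 31 + 0.125Q → Q_m = 592.9825.
Price P_m = 200 − 0.08·592.9825 = 152.5614; MC(Q_m) = 31 + 0.125·592.9825 = 105.1228.
Competitive Q* = 824.3902, so ΔQ = 231.4077; wedge = 152.5614 − 105.1228 = 47.4386.
DWL = ½ × 231.4077 × 47.4386 = 5488.83.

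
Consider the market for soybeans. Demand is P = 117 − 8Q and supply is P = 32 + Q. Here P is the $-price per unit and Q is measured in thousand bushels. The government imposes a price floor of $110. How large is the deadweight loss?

$330.46 thousand

Competitive equilibrium: 117 − 8Q = 32 + Q → Q* = 9.4444, P* = 41.4444.
At the floor P = 110, quantity demanded = (117 − 110)/8 = 0.875.
Sellers' marginal cost at Q' = 0.875: 32 + 1·0.875 = 32.875.
ΔQ = 9.4444 − 0.875 = 8.5694; wedge = 110 − 32.875 = 77.125.
Deadweight loss = ½ × 8.5694 × 77.125 = $330.46 thousand.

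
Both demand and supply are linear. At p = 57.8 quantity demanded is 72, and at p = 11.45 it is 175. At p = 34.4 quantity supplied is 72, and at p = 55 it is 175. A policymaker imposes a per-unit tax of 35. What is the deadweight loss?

Demand slope = (11.45 − 57.8)/(175 − 72) = −0.45, so p = 90.2 − 0.45q.
Supply slope = (55 − 34.4)/(175 − 72) = 0.2, so p = 20 + 0.2q.
Competitive equilibrium: 90.2 − 0.45q = 20 + 0.2q → q* = 108, p* = 41.6.
With the tax, the buyer price exceeds the seller price by 35: (90.2 − 0.45q) − (20 + 0.2q) = 35 → q' = 54.1538.
Δq = 108 − 54.1538 = 53.8462; the wedge equals the tax, 35.
The triangle = ½ × 53.8462 × 35 = 942.31.

942.31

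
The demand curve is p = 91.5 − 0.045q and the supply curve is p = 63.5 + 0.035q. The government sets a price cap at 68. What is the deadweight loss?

1961.22

Competitive equilibrium: 91.5 − 0.045q = 63.5 + 0.035q → q* = 350, p* = 75.75.
At the ceiling p = 68, quantity supplied = (68 − 63.5)/0.035 = 128.57143.
Willingness to pay at q' = 128.57143: 91.5 − 0.045·128.57143 = 85.71429.
Δq = 350 − 128.57143 = 221.42857; wedge = 85.71429 − 68 = 17.71429.
Deadweight loss = ½ × 221.42857 × 17.71429 = 1961.22.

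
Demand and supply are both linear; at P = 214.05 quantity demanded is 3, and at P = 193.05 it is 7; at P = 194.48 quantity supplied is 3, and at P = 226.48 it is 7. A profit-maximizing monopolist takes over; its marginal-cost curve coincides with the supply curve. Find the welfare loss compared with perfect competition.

Demand slope = (193.05 − 214.05)/(7 − 3) = −5.25, so P = 229.8 − 5.25Q.
Supply slope = (226.48 − 194.48)/(7 − 3) = 8, so P = 170.48 + 8Q.
Competitive equilibrium: 229.8 − 5.25Q = 170.48 + 8Q → Q* = 4.477, P* = 206.2958.
Marginal revenue: MR = 229.8 − 10.5Q. Set MR = MC: 229.8 − 10.5Q = 170.48 + 8Q → Q_m = 3.2065.
Price P_m = 229.8 − 5.25·3.2065 = 212.9659; MC(Q_m) = 170.48 + 8·3.2065 = 196.132.
Competitive Q* = 4.477, so ΔQ = 1.2705; wedge = 212.9659 − 196.132 = 16.8339.
DWL = ½ × 1.2705 × 16.8339 = 10.69.

10.69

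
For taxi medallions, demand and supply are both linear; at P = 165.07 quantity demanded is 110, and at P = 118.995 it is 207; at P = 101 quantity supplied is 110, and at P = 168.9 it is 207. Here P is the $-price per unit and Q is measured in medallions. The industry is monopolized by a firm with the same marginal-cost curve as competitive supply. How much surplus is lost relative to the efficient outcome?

Demand slope = (118.995 − 165.07)/(207 − 110) = −0.475, so P = 217.32 − 0.475Q.
Supply slope = (168.9 − 101)/(207 − 110) = 0.7, so P = 24 + 0.7Q.
Competitive equilibrium: 217.32 − 0.475Q = 24 + 0.7Q → Q* = 164.5277, P* = 139.1694.
Marginal revenue: MR = 217.32 − 0.95Q. Set MR = MC: 217.32 − 0.95Q = 24 + 0.7Q → Q_m = 117.1636.
Price P_m = 217.32 − 0.475·117.1636 = 161.6673; MC(Q_m) = 24 + 0.7·117.1636 = 106.0145.
Competitive Q* = 164.5277, so ΔQ = 47.3641; wedge = 161.6673 − 106.0145 = 55.6528.
Welfare loss = ½ × 47.3641 × 55.6528 = $1317.97.

$1317.97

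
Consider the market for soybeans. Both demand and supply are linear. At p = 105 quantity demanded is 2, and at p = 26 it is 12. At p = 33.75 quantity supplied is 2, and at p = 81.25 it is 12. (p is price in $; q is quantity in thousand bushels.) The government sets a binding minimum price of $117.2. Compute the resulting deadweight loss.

$325.77 thousand

Demand slope = (26 − 105)/(12 − 2) = −7.9, so p = 120.8 − 7.9q.
Supply slope = (81.25 − 33.75)/(12 − 2) = 4.75, so p = 24.25 + 4.75q.
Competitive equilibrium: 120.8 − 7.9q = 24.25 + 4.75q → q* = 7.6324, p* = 60.504.
At the floor p = 117.2, quantity demanded = (120.8 − 117.2)/7.9 = 0.4557.
Sellers' marginal cost at q' = 0.4557: 24.25 + 4.75·0.4557 = 26.4146.
Δq = 7.6324 − 0.4557 = 7.1767; wedge = 117.2 − 26.4146 = 90.7854.
Welfare loss = ½ × 7.1767 × 90.7854 = $325.77 thousand.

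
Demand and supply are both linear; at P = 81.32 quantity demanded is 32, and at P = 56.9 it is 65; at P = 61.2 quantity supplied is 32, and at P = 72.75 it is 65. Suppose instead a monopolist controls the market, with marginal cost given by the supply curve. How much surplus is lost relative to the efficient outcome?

226.90

Demand slope = (56.9 − 81.32)/(65 − 32) = −0.74, so P = 105 − 0.74Q.
Supply slope = (72.75 − 61.2)/(65 − 32) = 0.35, so P = 50 + 0.35Q.
Competitive equilibrium: 105 − 0.74Q = 50 + 0.35Q → Q* = 50.4587, P* = 67.6606.
Marginal revenue: MR = 105 − 1.48Q. Set MR = MC: 105 − 1.48Q = 50 + 0.35Q → Q_m = 30.0546.
Price P_m = 105 − 0.74·30.0546 = 82.7596; MC(Q_m) = 50 + 0.35·30.0546 = 60.5191.
Competitive Q* = 50.4587, so ΔQ = 20.4041; wedge = 82.7596 − 60.5191 = 22.2405.
Deadweight loss = ½ × 20.4041 × 22.2405 = 226.90.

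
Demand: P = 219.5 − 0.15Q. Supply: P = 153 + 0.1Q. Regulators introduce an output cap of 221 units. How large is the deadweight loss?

253.125

Competitive equilibrium: 219.5 − 0.15Q = 153 + 0.1Q → Q* = 266, P* = 179.6.
At Q = 221: demand price = 219.5 − 0.15·221 = 186.35; supply price = 153 + 0.1·221 = 175.1.
ΔQ = 266 − 221 = 45; wedge = 186.35 − 175.1 = 11.25.
DWL = ½ × 45 × 11.25 = 253.125.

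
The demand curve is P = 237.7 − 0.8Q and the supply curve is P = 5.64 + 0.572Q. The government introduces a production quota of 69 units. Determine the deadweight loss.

Competitive equilibrium: 237.7 − 0.8Q = 5.64 + 0.572Q → Q* = 169.1399, P* = 102.388.
At Q = 69: demand price = 237.7 − 0.8·69 = 182.5; supply price = 5.64 + 0.572·69 = 45.108.
ΔQ = 169.1399 − 69 = 100.1399; wedge = 182.5 − 45.108 = 137.392.
The triangle = ½ × 100.1399 × 137.392 = 6879.21.

6879.21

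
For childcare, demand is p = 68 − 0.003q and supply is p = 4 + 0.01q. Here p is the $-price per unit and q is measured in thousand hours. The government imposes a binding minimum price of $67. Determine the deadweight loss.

$136927.35 thousand

Competitive equilibrium: 68 − 0.003q = 4 + 0.01q → q* = 4923.076923, p* = 53.230769.
At the floor p = 67, quantity demanded = (68 − 67)/0.003 = 333.333333.
Sellers' marginal cost at q' = 333.333333: 4 + 0.01·333.333333 = 7.333333.
Δq = 4923.076923 − 333.333333 = 4589.74359; wedge = 67 − 7.333333 = 59.666667.
DWL = ½ × 4589.74359 × 59.666667 = $136927.35 thousand.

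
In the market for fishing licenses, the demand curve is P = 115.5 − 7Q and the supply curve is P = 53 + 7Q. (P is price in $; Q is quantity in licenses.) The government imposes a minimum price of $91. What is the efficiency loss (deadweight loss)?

$6.51

Competitive equilibrium: 115.5 − 7Q = 53 + 7Q → Q* = 4.4643, P* = 84.25.
At the floor P = 91, quantity demanded = (115.5 − 91)/7 = 3.5.
Sellers' marginal cost at Q' = 3.5: 53 + 7·3.5 = 77.5.
ΔQ = 4.4643 − 3.5 = 0.9643; wedge = 91 − 77.5 = 13.5.
DWL = ½ × 0.9643 × 13.5 = $6.51.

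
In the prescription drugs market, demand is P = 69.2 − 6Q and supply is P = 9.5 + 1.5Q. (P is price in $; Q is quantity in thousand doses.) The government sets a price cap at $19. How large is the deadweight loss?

Competitive equilibrium: 69.2 − 6Q = 9.5 + 1.5Q → Q* = 7.96, P* = 21.44.
At the ceiling P = 19, quantity supplied = (19 − 9.5)/1.5 = 6.3333.
Willingness to pay at Q' = 6.3333: 69.2 − 6·6.3333 = 31.2002.
ΔQ = 7.96 − 6.3333 = 1.6267; wedge = 31.2002 − 19 = 12.2002.
Deadweight loss = ½ × 1.6267 × 12.2002 = $9.92 thousand.

$9.92 thousand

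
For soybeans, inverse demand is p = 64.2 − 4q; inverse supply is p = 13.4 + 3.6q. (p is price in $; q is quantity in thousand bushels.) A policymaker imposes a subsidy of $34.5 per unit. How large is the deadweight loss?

Competitive equilibrium: 64.2 − 4q = 13.4 + 3.6q → q* = 6.6842, p* = 37.4632.
The subsidy lowers effective supply by 34.5: p = 3.6q − 21.1.
New quantity: 64.2 − 4q = 3.6q − 21.1 → q' = 11.2237.
Overproduction Δq = 11.2237 − 6.6842 = 4.5395; wedge = subsidy = 34.5.
Welfare loss = ½ × 4.5395 × 34.5 = $78.31 thousand.

$78.31 thousand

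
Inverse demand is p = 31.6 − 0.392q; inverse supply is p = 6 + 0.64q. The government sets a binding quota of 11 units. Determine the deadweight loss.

98.36

Competitive equilibrium: 31.6 − 0.392q = 6 + 0.64q → q* = 24.8062, p* = 21.876.
At q = 11: demand price = 31.6 − 0.392·11 = 27.288; supply price = 6 + 0.64·11 = 13.04.
Δq = 24.8062 − 11 = 13.8062; wedge = 27.288 − 13.04 = 14.248.
DWL = ½ × 13.8062 × 14.248 = 98.36.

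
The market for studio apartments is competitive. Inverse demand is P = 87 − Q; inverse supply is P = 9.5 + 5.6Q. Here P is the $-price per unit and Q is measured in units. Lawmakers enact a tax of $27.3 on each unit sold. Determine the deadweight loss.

$56.46

Competitive equilibrium: 87 − Q = 9.5 + 5.6Q → Q* = 11.7424, P* = 75.2576.
With the tax, the buyer price exceeds the seller price by 27.3: (87 − Q) − (9.5 + 5.6Q) = 27.3 → Q' = 7.6061.
ΔQ = 11.7424 − 7.6061 = 4.1363; the wedge equals the tax, 27.3.
The triangle = ½ × 4.1363 × 27.3 = $56.46.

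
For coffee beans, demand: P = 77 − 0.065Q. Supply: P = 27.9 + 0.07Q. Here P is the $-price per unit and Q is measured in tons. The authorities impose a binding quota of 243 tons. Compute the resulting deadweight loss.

$983.43

Competitive equilibrium: 77 − 0.065Q = 27.9 + 0.07Q → Q* = 363.7037, P* = 53.3593.
At Q = 243: demand price = 77 − 0.065·243 = 61.205; supply price = 27.9 + 0.07·243 = 44.91.
ΔQ = 363.7037 − 243 = 120.7037; wedge = 61.205 − 44.91 = 16.295.
Deadweight loss = ½ × 120.7037 × 16.295 = $983.43.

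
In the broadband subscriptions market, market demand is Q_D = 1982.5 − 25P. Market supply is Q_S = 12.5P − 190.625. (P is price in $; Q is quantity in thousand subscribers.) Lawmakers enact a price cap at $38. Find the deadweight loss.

$3731.27 thousand

In inverse form: demand P = 79.3 − 0.04Q, supply P = 15.25 + 0.08Q.
Competitive equilibrium: 79.3 − 0.04Q = 15.25 + 0.08Q → Q* = 533.75, P* = 57.95.
At the ceiling P = 38, quantity supplied = (38 − 15.25)/0.08 = 284.375.
Willingness to pay at Q' = 284.375: 79.3 − 0.04·284.375 = 67.925.
ΔQ = 533.75 − 284.375 = 249.375; wedge = 67.925 − 38 = 29.925.
DWL = ½ × 249.375 × 29.925 = $3731.27 thousand.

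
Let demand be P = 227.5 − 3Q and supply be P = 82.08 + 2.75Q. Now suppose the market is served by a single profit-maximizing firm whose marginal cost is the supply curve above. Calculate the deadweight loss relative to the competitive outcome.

216.16

Competitive equilibrium: 227.5 − 3Q = 82.08 + 2.75Q → Q* = 25.2904, P* = 151.6287.
Marginal revenue: MR = 227.5 − 6Q. Set MR = MC: 227.5 − 6Q = 82.08 + 2.75Q → Q_m = 16.6194.
Price P_m = 227.5 − 3·16.6194 = 177.6418; MC(Q_m) = 82.08 + 2.75·16.6194 = 127.7834.
Competitive Q* = 25.2904, so ΔQ = 8.671; wedge = 177.6418 − 127.7834 = 49.8584.
Welfare loss = ½ × 8.671 × 49.8584 = 216.16.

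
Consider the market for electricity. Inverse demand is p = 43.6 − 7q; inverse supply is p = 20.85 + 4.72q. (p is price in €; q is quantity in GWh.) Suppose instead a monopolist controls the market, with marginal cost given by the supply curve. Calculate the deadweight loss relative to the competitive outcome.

Competitive equilibrium: 43.6 − 7q = 20.85 + 4.72q → q* = 1.9411, p* = 30.0121.
Marginal revenue: MR = 43.6 − 14q. Set MR = MC: 43.6 − 14q = 20.85 + 4.72q → q_m = 1.2153.
Price p_m = 43.6 − 7·1.2153 = 35.0929; MC(q_m) = 20.85 + 4.72·1.2153 = 26.5862.
Competitive q* = 1.9411, so Δq = 0.7258; wedge = 35.0929 − 26.5862 = 8.5067.
The triangle = ½ × 0.7258 × 8.5067 = €3.09.

€3.09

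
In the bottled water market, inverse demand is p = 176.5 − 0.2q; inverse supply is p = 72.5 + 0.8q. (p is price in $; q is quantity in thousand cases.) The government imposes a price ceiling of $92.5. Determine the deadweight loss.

$3120.50 thousand

Competitive equilibrium: 176.5 − 0.2q = 72.5 + 0.8q → q* = 104, p* = 155.7.
At the ceiling p = 92.5, quantity supplied = (92.5 − 72.5)/0.8 = 25.
Willingness to pay at q' = 25: 176.5 − 0.2·25 = 171.5.
Δq = 104 − 25 = 79; wedge = 171.5 − 92.5 = 79.
DWL = ½ × 79 × 79 = $3120.50 thousand.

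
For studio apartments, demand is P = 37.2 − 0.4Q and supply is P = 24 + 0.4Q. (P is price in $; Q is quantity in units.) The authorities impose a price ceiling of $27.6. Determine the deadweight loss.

$22.50

Competitive equilibrium: 37.2 − 0.4Q = 24 + 0.4Q → Q* = 16.5, P* = 30.6.
At the ceiling P = 27.6, quantity supplied = (27.6 − 24)/0.4 = 9.
Willingness to pay at Q' = 9: 37.2 − 0.4·9 = 33.6.
ΔQ = 16.5 − 9 = 7.5; wedge = 33.6 − 27.6 = 6.
Deadweight loss = ½ × 7.5 × 6 = $22.50.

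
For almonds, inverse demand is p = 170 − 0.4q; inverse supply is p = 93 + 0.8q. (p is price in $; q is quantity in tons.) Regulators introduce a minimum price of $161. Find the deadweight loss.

$1041.67

Competitive equilibrium: 170 − 0.4q = 93 + 0.8q → q* = 64.1667, p* = 144.3333.
At the floor p = 161, quantity demanded = (170 − 161)/0.4 = 22.5.
Sellers' marginal cost at q' = 22.5: 93 + 0.8·22.5 = 111.
Δq = 64.1667 − 22.5 = 41.6667; wedge = 161 − 111 = 50.
Welfare loss = ½ × 41.6667 × 50 = $1041.67.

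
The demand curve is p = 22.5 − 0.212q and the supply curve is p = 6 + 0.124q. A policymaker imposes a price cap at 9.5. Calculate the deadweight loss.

73.25

Competitive equilibrium: 22.5 − 0.212q = 6 + 0.124q → q* = 49.1071, p* = 12.0893.
At the ceiling p = 9.5, quantity supplied = (9.5 − 6)/0.124 = 28.2258.
Willingness to pay at q' = 28.2258: 22.5 − 0.212·28.2258 = 16.5161.
Δq = 49.1071 − 28.2258 = 20.8813; wedge = 16.5161 − 9.5 = 7.0161.
The triangle = ½ × 20.8813 × 7.0161 = 73.25.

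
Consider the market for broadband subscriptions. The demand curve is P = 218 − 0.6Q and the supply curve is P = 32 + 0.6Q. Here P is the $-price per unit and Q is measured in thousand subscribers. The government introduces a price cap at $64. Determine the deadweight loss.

Competitive equilibrium: 218 − 0.6Q = 32 + 0.6Q → Q* = 155, P* = 125.
At the ceiling P = 64, quantity supplied = (64 − 32)/0.6 = 53.3333.
Willingness to pay at Q' = 53.3333: 218 − 0.6·53.3333 = 186.
ΔQ = 155 − 53.3333 = 101.6667; wedge = 186 − 64 = 122.
DWL = ½ × 101.6667 × 122 = $6201.67 thousand.

$6201.67 thousand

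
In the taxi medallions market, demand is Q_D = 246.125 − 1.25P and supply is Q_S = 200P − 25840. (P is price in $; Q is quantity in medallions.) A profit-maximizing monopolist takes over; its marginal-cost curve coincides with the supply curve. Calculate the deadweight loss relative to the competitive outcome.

In inverse form: demand P = 196.9 − 0.8Q, supply P = 129.2 + 0.005Q.
Competitive equilibrium: 196.9 − 0.8Q = 129.2 + 0.005Q → Q* = 84.0994, P* = 129.6205.
Marginal revenue: MR = 196.9 − 1.6Q. Set MR = MC: 196.9 − 1.6Q = 129.2 + 0.005Q → Q_m = 42.1807.
Price P_m = 196.9 − 0.8·42.1807 = 163.1554; MC(Q_m) = 129.2 + 0.005·42.1807 = 129.4109.
Competitive Q* = 84.0994, so ΔQ = 41.9187; wedge = 163.1554 − 129.4109 = 33.7445.
Deadweight loss = ½ × 41.9187 × 33.7445 = $707.26.

$707.26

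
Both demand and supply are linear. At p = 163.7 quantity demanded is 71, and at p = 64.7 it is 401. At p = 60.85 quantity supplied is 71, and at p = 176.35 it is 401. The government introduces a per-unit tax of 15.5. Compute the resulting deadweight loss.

Demand slope = (64.7 − 163.7)/(401 − 71) = −0.3, so p = 185 − 0.3q.
Supply slope = (176.35 − 60.85)/(401 − 71) = 0.35, so p = 36 + 0.35q.
Competitive equilibrium: 185 − 0.3q = 36 + 0.35q → q* = 229.2308, p* = 116.2308.
With the tax, the buyer price exceeds the seller price by 15.5: (185 − 0.3q) − (36 + 0.35q) = 15.5 → q' = 205.3846.
Δq = 229.2308 − 205.3846 = 23.8462; the wedge equals the tax, 15.5.
Deadweight loss = ½ × 23.8462 × 15.5 = 184.81.

184.81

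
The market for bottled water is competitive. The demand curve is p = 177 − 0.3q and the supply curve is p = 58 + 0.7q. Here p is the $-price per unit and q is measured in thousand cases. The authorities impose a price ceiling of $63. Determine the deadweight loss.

Competitive equilibrium: 177 − 0.3q = 58 + 0.7q → q* = 119, p* = 141.3.
At the ceiling p = 63, quantity supplied = (63 − 58)/0.7 = 7.1429.
Willingness to pay at q' = 7.1429: 177 − 0.3·7.1429 = 174.8571.
Δq = 119 − 7.1429 = 111.8571; wedge = 174.8571 − 63 = 111.8571.
DWL = ½ × 111.8571 × 111.8571 = $6256.01 thousand.

$6256.01 thousand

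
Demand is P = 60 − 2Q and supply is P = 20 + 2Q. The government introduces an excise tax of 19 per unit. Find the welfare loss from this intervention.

Competitive equilibrium: 60 − 2Q = 20 + 2Q → Q* = 10, P* = 40.
With the tax, the buyer price exceeds the seller price by 19: (60 − 2Q) − (20 + 2Q) = 19 → Q' = 5.25.
ΔQ = 10 − 5.25 = 4.75; the wedge equals the tax, 19.
Welfare loss = ½ × 4.75 × 19 = 45.125.

45.125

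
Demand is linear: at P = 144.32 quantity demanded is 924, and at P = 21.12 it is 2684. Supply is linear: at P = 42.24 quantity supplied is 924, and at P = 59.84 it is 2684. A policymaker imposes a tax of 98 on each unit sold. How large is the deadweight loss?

60025

Demand slope = (21.12 − 144.32)/(2684 − 924) = −0.07, so P = 209 − 0.07Q.
Supply slope = (59.84 − 42.24)/(2684 − 924) = 0.01, so P = 33 + 0.01Q.
Competitive equilibrium: 209 − 0.07Q = 33 + 0.01Q → Q* = 2200, P* = 55.
With the tax, the buyer price exceeds the seller price by 98: (209 − 0.07Q) − (33 + 0.01Q) = 98 → Q' = 975.
ΔQ = 2200 − 975 = 1225; the wedge equals the tax, 98.
DWL = ½ × 1225 × 98 = 60025.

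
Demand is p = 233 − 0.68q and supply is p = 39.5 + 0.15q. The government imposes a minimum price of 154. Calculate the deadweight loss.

5676.67

Competitive equilibrium: 233 − 0.68q = 39.5 + 0.15q → q* = 233.13253, p* = 74.46988.
At the floor p = 154, quantity demanded = (233 − 154)/0.68 = 116.17647.
Sellers' marginal cost at q' = 116.17647: 39.5 + 0.15·116.17647 = 56.92647.
Δq = 233.13253 − 116.17647 = 116.95606; wedge = 154 − 56.92647 = 97.07353.
The triangle = ½ × 116.95606 × 97.07353 = 5676.67.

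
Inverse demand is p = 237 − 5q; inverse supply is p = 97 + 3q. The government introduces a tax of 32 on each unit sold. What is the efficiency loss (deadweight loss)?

64

Competitive equilibrium: 237 − 5q = 97 + 3q → q* = 17.5, p* = 149.5.
With the tax, the buyer price exceeds the seller price by 32: (237 − 5q) − (97 + 3q) = 32 → q' = 13.5.
Δq = 17.5 − 13.5 = 4; the wedge equals the tax, 32.
The triangle = ½ × 4 × 32 = 64.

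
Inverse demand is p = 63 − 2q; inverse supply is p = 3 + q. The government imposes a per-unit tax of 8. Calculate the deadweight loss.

Competitive equilibrium: 63 − 2q = 3 + q → q* = 20, p* = 23.
With the tax, the buyer price exceeds the seller price by 8: (63 − 2q) − (3 + q) = 8 → q' = 17.3333.
Δq = 20 − 17.3333 = 2.6667; the wedge equals the tax, 8.
Deadweight loss = ½ × 2.6667 × 8 = 10.67.

10.67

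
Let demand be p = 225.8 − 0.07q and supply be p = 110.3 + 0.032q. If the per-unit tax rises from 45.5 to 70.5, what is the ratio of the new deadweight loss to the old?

2.401

Competitive equilibrium: 225.8 − 0.07q = 110.3 + 0.032q → q* = 1132.3529, p* = 146.5353.
For a per-unit tax t: Δq = t/0.102, so DWL = ½·t·(t/0.102) = t²/0.204.
At t = 45.5: DWL = 10148.284. At t = 70.5: DWL = 24363.971.
Ratio = (70.5/45.5)² = 2.401.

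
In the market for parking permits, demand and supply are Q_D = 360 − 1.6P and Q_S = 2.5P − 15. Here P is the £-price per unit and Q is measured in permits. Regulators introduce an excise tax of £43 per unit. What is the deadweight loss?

£901.95

In inverse form: demand P = 225 − 0.625Q, supply P = 6 + 0.4Q.
Competitive equilibrium: 225 − 0.625Q = 6 + 0.4Q → Q* = 213.6585, P* = 91.4634.
With the tax, the buyer price exceeds the seller price by 43: (225 − 0.625Q) − (6 + 0.4Q) = 43 → Q' = 171.7073.
ΔQ = 213.6585 − 171.7073 = 41.9512; the wedge equals the tax, 43.
Deadweight loss = ½ × 41.9512 × 43 = £901.95.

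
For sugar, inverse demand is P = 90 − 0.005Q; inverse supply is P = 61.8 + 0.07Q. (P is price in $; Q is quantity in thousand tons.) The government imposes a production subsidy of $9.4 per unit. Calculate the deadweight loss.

$589.07 thousand

Competitive equilibrium: 90 − 0.005Q = 61.8 + 0.07Q → Q* = 376, P* = 88.12.
The subsidy lowers effective supply by 9.4: P = 52.4 + 0.07Q.
New quantity: 90 − 0.005Q = 52.4 + 0.07Q → Q' = 501.3333.
Overproduction ΔQ = 501.3333 − 376 = 125.3333; wedge = subsidy = 9.4.
DWL = ½ × 125.3333 × 9.4 = $589.07 thousand.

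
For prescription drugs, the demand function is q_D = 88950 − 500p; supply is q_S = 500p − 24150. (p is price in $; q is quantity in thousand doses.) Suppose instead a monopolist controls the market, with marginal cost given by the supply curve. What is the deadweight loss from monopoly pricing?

In inverse form: demand p = 177.9 − 0.002q, supply p = 48.3 + 0.002q.
Competitive equilibrium: 177.9 − 0.002q = 48.3 + 0.002q → q* = 32400, p* = 113.1.
Marginal revenue: MR = 177.9 − 0.004q. Set MR = MC: 177.9 − 0.004q = 48.3 + 0.002q → q_m = 21600.
Price p_m = 177.9 − 0.002·21600 = 134.7; MC(q_m) = 48.3 + 0.002·21600 = 91.5.
Competitive q* = 32400, so Δq = 10800; wedge = 134.7 − 91.5 = 43.2.
Deadweight loss = ½ × 10800 × 43.2 = $233280 thousand.

$233280 thousand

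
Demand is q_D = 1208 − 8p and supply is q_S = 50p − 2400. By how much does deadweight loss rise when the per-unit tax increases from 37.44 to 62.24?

8524.36

In inverse form: demand p = 151 − 0.125q, supply p = 48 + 0.02q.
Competitive equilibrium: 151 − 0.125q = 48 + 0.02q → q* = 710.3448, p* = 62.2069.
For a per-unit tax t: Δq = t/0.145, so DWL = ½·t·(t/0.145) = t²/0.29.
At t = 37.44: DWL = 4833.633. At t = 62.24: DWL = 13357.992.
Increase = 13357.992 − 4833.633 = 8524.36.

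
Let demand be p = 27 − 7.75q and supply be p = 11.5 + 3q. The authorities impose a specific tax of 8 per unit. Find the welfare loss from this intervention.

2.98

Competitive equilibrium: 27 − 7.75q = 11.5 + 3q → q* = 1.4419, p* = 15.8256.
With the tax, the buyer price exceeds the seller price by 8: (27 − 7.75q) − (11.5 + 3q) = 8 → q' = 0.6977.
Δq = 1.4419 − 0.6977 = 0.7442; the wedge equals the tax, 8.
Welfare loss = ½ × 0.7442 × 8 = 2.98.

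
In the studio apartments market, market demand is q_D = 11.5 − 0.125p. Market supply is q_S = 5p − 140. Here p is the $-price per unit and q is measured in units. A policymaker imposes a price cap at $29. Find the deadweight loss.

In inverse form: demand p = 92 − 8q, supply p = 28 + 0.2q.
Competitive equilibrium: 92 − 8q = 28 + 0.2q → q* = 7.8049, p* = 29.561.
At the ceiling p = 29, quantity supplied = (29 − 28)/0.2 = 5.
Willingness to pay at q' = 5: 92 − 8·5 = 52.
Δq = 7.8049 − 5 = 2.8049; wedge = 52 − 29 = 23.
Deadweight loss = ½ × 2.8049 × 23 = $32.26.

$32.26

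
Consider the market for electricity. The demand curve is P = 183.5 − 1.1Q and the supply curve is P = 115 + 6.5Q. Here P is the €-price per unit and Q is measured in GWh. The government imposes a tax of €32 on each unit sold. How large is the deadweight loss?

Competitive equilibrium: 183.5 − 1.1Q = 115 + 6.5Q → Q* = 9.0132, P* = 173.5855.
With the tax, the buyer price exceeds the seller price by 32: (183.5 − 1.1Q) − (115 + 6.5Q) = 32 → Q' = 4.8026.
ΔQ = 9.0132 − 4.8026 = 4.2106; the wedge equals the tax, 32.
Welfare loss = ½ × 4.2106 × 32 = €67.37.

€67.37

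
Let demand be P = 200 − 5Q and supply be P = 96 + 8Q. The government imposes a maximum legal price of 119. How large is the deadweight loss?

170.73

Competitive equilibrium: 200 − 5Q = 96 + 8Q → Q* = 8, P* = 160.
At the ceiling P = 119, quantity supplied = (119 − 96)/8 = 2.875.
Willingness to pay at Q' = 2.875: 200 − 5·2.875 = 185.625.
ΔQ = 8 − 2.875 = 5.125; wedge = 185.625 − 119 = 66.625.
The triangle = ½ × 5.125 × 66.625 = 170.73.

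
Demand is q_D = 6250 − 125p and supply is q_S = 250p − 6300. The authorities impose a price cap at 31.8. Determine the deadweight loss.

1041.67

In inverse form: demand p = 50 − 0.008q, supply p = 25.2 + 0.004q.
Competitive equilibrium: 50 − 0.008q = 25.2 + 0.004q → q* = 2066.6667, p* = 33.4667.
At the ceiling p = 31.8, quantity supplied = (31.8 − 25.2)/0.004 = 1650.
Willingness to pay at q' = 1650: 50 − 0.008·1650 = 36.8.
Δq = 2066.6667 − 1650 = 416.6667; wedge = 36.8 − 31.8 = 5.
Deadweight loss = ½ × 416.6667 × 5 = 1041.67.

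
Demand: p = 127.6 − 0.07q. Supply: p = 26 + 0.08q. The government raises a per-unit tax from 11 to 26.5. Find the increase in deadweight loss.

Competitive equilibrium: 127.6 − 0.07q = 26 + 0.08q → q* = 677.3333, p* = 80.1867.
For a per-unit tax t: Δq = t/0.15, so DWL = ½·t·(t/0.15) = t²/0.3.
At t = 11: DWL = 403.333. At t = 26.5: DWL = 2340.833.
Increase = 2340.833 − 403.333 = 1937.50.

1937.50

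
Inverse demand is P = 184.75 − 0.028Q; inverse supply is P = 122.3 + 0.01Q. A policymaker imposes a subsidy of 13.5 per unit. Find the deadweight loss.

Competitive equilibrium: 184.75 − 0.028Q = 122.3 + 0.01Q → Q* = 1643.4211, P* = 138.7342.
The subsidy lowers effective supply by 13.5: P = 108.8 + 0.01Q.
New quantity: 184.75 − 0.028Q = 108.8 + 0.01Q → Q' = 1998.6842.
Overproduction ΔQ = 1998.6842 − 1643.4211 = 355.2631; wedge = subsidy = 13.5.
Deadweight loss = ½ × 355.2631 × 13.5 = 2398.03.

2398.03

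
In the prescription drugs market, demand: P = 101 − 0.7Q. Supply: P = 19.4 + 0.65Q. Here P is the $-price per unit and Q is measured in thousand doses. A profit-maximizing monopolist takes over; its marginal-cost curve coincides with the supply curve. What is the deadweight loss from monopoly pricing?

$287.54 thousand

Competitive equilibrium: 101 − 0.7Q = 19.4 + 0.65Q → Q* = 60.4444, P* = 58.6889.
Marginal revenue: MR = 101 − 1.4Q. Set MR = MC: 101 − 1.4Q = 19.4 + 0.65Q → Q_m = 39.8049.
Price P_m = 101 − 0.7·39.8049 = 73.1366; MC(Q_m) = 19.4 + 0.65·39.8049 = 45.2732.
Competitive Q* = 60.4444, so ΔQ = 20.6395; wedge = 73.1366 − 45.2732 = 27.8634.
Welfare loss = ½ × 20.6395 × 27.8634 = $287.54 thousand.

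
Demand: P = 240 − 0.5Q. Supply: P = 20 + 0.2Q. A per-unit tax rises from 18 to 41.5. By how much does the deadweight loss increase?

998.75

Competitive equilibrium: 240 − 0.5Q = 20 + 0.2Q → Q* = 314.2857, P* = 82.8571.
For a per-unit tax t: ΔQ = t/0.7, so DWL = ½·t·(t/0.7) = t²/1.4.
At t = 18: DWL = 231.429. At t = 41.5: DWL = 1230.179.
Increase = 1230.179 − 231.429 = 998.75.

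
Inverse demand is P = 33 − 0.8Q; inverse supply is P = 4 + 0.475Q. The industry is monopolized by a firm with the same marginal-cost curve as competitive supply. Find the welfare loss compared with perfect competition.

Competitive equilibrium: 33 − 0.8Q = 4 + 0.475Q → Q* = 22.7451, P* = 14.8039.
Marginal revenue: MR = 33 − 1.6Q. Set MR = MC: 33 − 1.6Q = 4 + 0.475Q → Q_m = 13.9759.
Price P_m = 33 − 0.8·13.9759 = 21.8193; MC(Q_m) = 4 + 0.475·13.9759 = 10.6386.
Competitive Q* = 22.7451, so ΔQ = 8.7692; wedge = 21.8193 − 10.6386 = 11.1807.
Welfare loss = ½ × 8.7692 × 11.1807 = 49.02.

49.02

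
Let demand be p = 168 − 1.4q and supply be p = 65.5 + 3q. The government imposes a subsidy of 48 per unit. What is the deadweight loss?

Competitive equilibrium: 168 − 1.4q = 65.5 + 3q → q* = 23.2955, p* = 135.3864.
The subsidy lowers effective supply by 48: p = 17.5 + 3q.
New quantity: 168 − 1.4q = 17.5 + 3q → q' = 34.2045.
Overproduction Δq = 34.2045 − 23.2955 = 10.909; wedge = subsidy = 48.
DWL = ½ × 10.909 × 48 = 261.82.

261.82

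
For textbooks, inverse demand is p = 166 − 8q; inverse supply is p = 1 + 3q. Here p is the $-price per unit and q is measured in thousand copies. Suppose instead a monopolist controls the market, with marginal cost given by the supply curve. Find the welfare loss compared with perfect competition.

Competitive equilibrium: 166 − 8q = 1 + 3q → q* = 15, p* = 46.
Marginal revenue: MR = 166 − 16q. Set MR = MC: 166 − 16q = 1 + 3q → q_m = 8.6842.
Price p_m = 166 − 8·8.6842 = 96.5264; MC(q_m) = 1 + 3·8.6842 = 27.0526.
Competitive q* = 15, so Δq = 6.3158; wedge = 96.5264 − 27.0526 = 69.4738.
DWL = ½ × 6.3158 × 69.4738 = $219.39 thousand.

$219.39 thousand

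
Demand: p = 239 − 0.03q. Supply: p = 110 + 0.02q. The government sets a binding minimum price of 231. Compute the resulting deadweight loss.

133787.78

Competitive equilibrium: 239 − 0.03q = 110 + 0.02q → q* = 2580, p* = 161.6.
At the floor p = 231, quantity demanded = (239 − 231)/0.03 = 266.66667.
Sellers' marginal cost at q' = 266.66667: 110 + 0.02·266.66667 = 115.33333.
Δq = 2580 − 266.66667 = 2313.33333; wedge = 231 − 115.33333 = 115.66667.
DWL = ½ × 2313.33333 × 115.66667 = 133787.78.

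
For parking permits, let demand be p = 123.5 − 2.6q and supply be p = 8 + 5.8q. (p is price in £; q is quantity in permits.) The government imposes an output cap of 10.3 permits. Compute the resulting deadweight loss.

Competitive equilibrium: 123.5 − 2.6q = 8 + 5.8q → q* = 13.75, p* = 87.75.
At q = 10.3: demand price = 123.5 − 2.6·10.3 = 96.72; supply price = 8 + 5.8·10.3 = 67.74.
Δq = 13.75 − 10.3 = 3.45; wedge = 96.72 − 67.74 = 28.98.
Deadweight loss = ½ × 3.45 × 28.98 = £49.99.

£49.99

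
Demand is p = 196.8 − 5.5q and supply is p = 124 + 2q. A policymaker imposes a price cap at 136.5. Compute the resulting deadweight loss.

Competitive equilibrium: 196.8 − 5.5q = 124 + 2q → q* = 9.7067, p* = 143.4133.
At the ceiling p = 136.5, quantity supplied = (136.5 − 124)/2 = 6.25.
Willingness to pay at q' = 6.25: 196.8 − 5.5·6.25 = 162.425.
Δq = 9.7067 − 6.25 = 3.4567; wedge = 162.425 − 136.5 = 25.925.
DWL = ½ × 3.4567 × 25.925 = 44.81.

44.81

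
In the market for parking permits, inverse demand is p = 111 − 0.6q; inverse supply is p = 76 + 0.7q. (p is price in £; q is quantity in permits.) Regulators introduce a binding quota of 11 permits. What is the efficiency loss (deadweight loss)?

£164.80

Competitive equilibrium: 111 − 0.6q = 76 + 0.7q → q* = 26.9231, p* = 94.8462.
At q = 11: demand price = 111 − 0.6·11 = 104.4; supply price = 76 + 0.7·11 = 83.7.
Δq = 26.9231 − 11 = 15.9231; wedge = 104.4 − 83.7 = 20.7.
DWL = ½ × 15.9231 × 20.7 = £164.80.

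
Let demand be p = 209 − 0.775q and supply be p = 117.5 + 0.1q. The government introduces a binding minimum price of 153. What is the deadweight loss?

456.82

Competitive equilibrium: 209 − 0.775q = 117.5 + 0.1q → q* = 104.5714, p* = 127.9571.
At the floor p = 153, quantity demanded = (209 − 153)/0.775 = 72.2581.
Sellers' marginal cost at q' = 72.2581: 117.5 + 0.1·72.2581 = 124.7258.
Δq = 104.5714 − 72.2581 = 32.3133; wedge = 153 − 124.7258 = 28.2742.
DWL = ½ × 32.3133 × 28.2742 = 456.82.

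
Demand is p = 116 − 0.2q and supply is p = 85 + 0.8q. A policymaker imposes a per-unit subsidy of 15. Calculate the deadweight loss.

Competitive equilibrium: 116 − 0.2q = 85 + 0.8q → q* = 31, p* = 109.8.
The subsidy lowers effective supply by 15: p = 70 + 0.8q.
New quantity: 116 − 0.2q = 70 + 0.8q → q' = 46.
Overproduction Δq = 46 − 31 = 15; wedge = subsidy = 15.
Welfare loss = ½ × 15 × 15 = 112.50.

112.50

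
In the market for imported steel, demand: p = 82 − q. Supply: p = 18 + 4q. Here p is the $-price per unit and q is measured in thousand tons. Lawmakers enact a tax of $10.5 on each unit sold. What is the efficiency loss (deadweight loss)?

Competitive equilibrium: 82 − q = 18 + 4q → q* = 12.8, p* = 69.2.
With the tax, the buyer price exceeds the seller price by 10.5: (82 − q) − (18 + 4q) = 10.5 → q' = 10.7.
Δq = 12.8 − 10.7 = 2.1; the wedge equals the tax, 10.5.
DWL = ½ × 2.1 × 10.5 = $11.025 thousand.

$11.025 thousand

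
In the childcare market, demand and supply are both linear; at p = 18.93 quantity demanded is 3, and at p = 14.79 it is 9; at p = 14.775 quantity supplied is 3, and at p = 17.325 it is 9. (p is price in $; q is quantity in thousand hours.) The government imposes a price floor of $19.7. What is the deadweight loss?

Demand slope = (14.79 − 18.93)/(9 − 3) = −0.69, so p = 21 − 0.69q.
Supply slope = (17.325 − 14.775)/(9 − 3) = 0.425, so p = 13.5 + 0.425q.
Competitive equilibrium: 21 − 0.69q = 13.5 + 0.425q → q* = 6.7265, p* = 16.3587.
At the floor p = 19.7, quantity demanded = (21 − 19.7)/0.69 = 1.8841.
Sellers' marginal cost at q' = 1.8841: 13.5 + 0.425·1.8841 = 14.3007.
Δq = 6.7265 − 1.8841 = 4.8424; wedge = 19.7 − 14.3007 = 5.3993.
The triangle = ½ × 4.8424 × 5.3993 = $13.07 thousand.

$13.07 thousand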